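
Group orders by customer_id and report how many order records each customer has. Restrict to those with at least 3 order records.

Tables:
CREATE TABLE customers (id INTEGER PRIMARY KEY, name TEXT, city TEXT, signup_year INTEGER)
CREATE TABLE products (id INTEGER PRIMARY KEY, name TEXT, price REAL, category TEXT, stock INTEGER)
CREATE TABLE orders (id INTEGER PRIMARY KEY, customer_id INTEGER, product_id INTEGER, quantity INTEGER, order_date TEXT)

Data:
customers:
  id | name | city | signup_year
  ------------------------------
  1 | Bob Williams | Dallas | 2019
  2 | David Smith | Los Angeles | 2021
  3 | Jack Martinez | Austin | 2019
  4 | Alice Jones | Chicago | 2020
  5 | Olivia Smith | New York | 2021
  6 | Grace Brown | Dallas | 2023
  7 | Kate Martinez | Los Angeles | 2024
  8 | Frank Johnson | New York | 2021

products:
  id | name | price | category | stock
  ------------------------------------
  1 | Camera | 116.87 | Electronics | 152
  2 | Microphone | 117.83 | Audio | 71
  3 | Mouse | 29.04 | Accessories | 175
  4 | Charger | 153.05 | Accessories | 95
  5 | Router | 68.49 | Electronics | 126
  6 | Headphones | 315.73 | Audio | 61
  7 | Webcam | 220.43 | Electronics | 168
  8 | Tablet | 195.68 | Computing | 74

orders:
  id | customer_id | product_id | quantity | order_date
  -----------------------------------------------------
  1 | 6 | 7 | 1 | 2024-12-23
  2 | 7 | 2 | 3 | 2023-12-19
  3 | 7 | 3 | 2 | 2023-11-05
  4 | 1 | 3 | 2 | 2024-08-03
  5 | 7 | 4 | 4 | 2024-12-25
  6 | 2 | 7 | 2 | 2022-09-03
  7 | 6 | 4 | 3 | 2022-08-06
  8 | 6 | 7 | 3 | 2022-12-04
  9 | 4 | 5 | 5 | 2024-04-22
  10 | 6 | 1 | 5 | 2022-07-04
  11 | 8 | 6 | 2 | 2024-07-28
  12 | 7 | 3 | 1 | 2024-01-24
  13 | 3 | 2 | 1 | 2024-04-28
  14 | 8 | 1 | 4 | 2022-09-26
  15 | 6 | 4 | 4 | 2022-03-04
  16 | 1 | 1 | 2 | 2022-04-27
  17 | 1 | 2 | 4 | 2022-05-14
SELECT customer_id, COUNT(*) AS order_count FROM orders GROUP BY customer_id HAVING COUNT(*) >= 3

Execution result:
customer_id | order_count
1 | 3
6 | 5
7 | 4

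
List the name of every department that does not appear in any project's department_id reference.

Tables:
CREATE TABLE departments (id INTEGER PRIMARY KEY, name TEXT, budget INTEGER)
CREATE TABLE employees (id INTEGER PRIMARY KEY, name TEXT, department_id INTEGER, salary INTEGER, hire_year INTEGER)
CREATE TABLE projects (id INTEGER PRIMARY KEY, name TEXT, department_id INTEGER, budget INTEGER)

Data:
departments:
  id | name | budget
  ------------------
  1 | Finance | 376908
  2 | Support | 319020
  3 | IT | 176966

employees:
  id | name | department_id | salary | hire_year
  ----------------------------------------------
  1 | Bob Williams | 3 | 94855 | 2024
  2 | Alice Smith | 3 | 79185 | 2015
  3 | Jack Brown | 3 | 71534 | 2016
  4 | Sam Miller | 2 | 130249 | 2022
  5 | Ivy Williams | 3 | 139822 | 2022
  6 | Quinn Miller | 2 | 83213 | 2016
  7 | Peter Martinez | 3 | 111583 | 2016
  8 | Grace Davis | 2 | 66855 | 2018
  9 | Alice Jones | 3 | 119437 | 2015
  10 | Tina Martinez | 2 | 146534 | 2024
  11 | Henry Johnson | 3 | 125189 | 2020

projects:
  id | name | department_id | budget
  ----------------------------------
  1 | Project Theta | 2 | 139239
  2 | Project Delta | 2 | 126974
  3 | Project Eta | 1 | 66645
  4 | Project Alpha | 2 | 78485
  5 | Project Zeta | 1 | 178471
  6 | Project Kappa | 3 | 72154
SELECT p.name FROM departments p LEFT JOIN projects c ON c.department_id = p.id WHERE c.id IS NULL

Execution result:
(no rows)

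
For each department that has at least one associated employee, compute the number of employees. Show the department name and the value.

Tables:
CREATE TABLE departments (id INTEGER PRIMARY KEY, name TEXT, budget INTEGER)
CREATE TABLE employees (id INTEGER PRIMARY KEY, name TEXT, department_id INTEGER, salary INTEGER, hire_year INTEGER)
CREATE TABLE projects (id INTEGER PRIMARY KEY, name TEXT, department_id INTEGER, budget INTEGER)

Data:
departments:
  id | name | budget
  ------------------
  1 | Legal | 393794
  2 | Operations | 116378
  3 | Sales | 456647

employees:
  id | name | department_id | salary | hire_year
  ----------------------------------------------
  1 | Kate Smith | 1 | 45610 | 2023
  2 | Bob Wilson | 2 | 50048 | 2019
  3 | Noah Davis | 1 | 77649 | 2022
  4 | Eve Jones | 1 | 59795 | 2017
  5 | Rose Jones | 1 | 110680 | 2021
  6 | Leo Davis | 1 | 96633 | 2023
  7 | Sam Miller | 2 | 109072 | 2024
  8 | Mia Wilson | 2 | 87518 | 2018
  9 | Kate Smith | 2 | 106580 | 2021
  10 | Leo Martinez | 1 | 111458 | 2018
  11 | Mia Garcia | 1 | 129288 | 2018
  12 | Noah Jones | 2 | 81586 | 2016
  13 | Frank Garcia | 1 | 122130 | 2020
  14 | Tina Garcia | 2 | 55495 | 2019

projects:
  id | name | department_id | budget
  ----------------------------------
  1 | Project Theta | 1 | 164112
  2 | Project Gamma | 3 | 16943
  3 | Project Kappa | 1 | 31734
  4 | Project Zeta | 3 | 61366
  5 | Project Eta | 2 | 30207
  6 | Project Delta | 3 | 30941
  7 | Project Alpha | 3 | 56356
SELECT p.name, COUNT(*) AS n FROM employees c JOIN departments p ON c.department_id = p.id GROUP BY p.id, p.name

Execution result:
name | n
Legal | 8
Operations | 6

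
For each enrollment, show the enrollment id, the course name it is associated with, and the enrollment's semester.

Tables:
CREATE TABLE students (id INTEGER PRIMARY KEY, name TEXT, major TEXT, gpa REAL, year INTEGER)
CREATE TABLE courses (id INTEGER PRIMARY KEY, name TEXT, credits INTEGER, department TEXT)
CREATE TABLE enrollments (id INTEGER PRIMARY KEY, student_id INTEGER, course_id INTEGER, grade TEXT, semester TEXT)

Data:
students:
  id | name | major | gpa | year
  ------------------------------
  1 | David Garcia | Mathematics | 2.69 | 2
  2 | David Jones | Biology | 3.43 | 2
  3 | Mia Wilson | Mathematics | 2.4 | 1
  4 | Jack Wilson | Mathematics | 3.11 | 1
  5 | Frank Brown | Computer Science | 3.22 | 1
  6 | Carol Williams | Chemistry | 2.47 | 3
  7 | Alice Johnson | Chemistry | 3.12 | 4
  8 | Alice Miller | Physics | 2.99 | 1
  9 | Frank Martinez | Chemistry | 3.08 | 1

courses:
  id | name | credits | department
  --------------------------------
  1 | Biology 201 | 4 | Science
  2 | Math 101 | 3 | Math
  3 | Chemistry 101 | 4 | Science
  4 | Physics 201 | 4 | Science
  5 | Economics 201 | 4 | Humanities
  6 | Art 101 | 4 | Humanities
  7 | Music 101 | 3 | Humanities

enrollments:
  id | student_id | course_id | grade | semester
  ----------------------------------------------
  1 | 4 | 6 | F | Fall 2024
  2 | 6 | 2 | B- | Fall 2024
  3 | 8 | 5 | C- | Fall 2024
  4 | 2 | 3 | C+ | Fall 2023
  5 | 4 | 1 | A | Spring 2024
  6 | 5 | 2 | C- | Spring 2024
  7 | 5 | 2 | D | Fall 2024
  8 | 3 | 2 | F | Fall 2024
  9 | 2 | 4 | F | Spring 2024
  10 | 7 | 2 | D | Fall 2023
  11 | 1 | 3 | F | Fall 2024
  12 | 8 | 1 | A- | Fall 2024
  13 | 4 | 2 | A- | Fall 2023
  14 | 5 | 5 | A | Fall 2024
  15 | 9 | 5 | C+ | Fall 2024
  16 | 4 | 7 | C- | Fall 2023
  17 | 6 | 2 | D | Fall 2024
SELECT c.id, p.name AS course, c.semester FROM enrollments c JOIN courses p ON c.course_id = p.id

Execution result:
id | course | semester
1 | Art 101 | Fall 2024
2 | Math 101 | Fall 2024
3 | Economics 201 | Fall 2024
4 | Chemistry 101 | Fall 2023
5 | Biology 201 | Spring 2024
6 | Math 101 | Spring 2024
7 | Math 101 | Fall 2024
8 | Math 101 | Fall 2024
9 | Physics 201 | Spring 2024
10 | Math 101 | Fall 2023
11 | Chemistry 101 | Fall 2024
12 | Biology 201 | Fall 2024
13 | Math 101 | Fall 2023
14 | Economics 201 | Fall 2024
15 | Economics 201 | Fall 2024
16 | Music 101 | Fall 2023
17 | Math 101 | Fall 2024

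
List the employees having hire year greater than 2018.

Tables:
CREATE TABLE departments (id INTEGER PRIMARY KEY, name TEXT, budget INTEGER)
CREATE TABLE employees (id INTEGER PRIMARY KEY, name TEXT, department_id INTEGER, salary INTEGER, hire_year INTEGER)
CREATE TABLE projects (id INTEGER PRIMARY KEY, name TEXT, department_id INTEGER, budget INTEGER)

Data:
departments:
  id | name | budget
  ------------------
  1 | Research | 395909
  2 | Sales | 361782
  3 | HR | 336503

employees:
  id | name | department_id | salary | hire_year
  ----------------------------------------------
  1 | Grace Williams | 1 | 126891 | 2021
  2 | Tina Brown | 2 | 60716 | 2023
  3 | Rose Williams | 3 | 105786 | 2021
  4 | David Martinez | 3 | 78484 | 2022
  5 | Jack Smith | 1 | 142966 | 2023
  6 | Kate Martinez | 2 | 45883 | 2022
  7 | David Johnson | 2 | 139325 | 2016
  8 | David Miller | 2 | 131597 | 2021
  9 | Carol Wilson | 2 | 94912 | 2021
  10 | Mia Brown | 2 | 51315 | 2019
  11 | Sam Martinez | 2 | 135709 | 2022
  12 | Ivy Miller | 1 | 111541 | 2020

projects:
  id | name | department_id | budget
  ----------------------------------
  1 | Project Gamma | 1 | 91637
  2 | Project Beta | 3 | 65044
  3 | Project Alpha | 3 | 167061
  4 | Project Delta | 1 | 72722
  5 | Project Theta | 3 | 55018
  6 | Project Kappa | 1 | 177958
SELECT name, hire_year FROM employees WHERE hire_year > 2018

Execution result:
name | hire_year
Grace Williams | 2021
Tina Brown | 2023
Rose Williams | 2021
David Martinez | 2022
Jack Smith | 2023
Kate Martinez | 2022
David Miller | 2021
Carol Wilson | 2021
Mia Brown | 2019
Sam Martinez | 2022
Ivy Miller | 2020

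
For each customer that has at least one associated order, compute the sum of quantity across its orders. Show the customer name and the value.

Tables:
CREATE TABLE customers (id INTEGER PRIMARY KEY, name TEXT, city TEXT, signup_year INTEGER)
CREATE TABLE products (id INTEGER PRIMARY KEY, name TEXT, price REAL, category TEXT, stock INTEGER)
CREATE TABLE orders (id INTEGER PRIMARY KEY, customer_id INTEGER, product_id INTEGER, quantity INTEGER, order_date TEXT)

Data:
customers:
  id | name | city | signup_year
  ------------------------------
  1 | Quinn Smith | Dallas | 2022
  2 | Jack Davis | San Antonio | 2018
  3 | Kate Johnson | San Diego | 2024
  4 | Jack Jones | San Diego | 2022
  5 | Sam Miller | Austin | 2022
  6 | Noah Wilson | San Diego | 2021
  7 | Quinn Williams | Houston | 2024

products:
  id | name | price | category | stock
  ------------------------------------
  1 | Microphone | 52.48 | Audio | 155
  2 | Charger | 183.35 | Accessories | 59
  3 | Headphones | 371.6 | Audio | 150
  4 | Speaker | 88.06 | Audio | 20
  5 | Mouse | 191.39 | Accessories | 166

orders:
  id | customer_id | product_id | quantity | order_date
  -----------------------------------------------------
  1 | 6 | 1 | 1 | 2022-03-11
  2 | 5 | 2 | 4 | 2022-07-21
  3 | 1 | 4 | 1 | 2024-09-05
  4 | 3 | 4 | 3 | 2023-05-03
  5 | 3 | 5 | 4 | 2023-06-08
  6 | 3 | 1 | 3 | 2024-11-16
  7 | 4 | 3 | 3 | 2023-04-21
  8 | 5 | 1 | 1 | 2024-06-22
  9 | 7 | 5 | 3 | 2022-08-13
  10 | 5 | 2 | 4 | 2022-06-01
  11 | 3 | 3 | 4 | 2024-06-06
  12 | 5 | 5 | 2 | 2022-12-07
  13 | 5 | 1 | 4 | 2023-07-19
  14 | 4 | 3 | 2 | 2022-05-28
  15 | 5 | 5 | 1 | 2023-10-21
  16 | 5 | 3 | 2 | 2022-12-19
SELECT p.name, SUM(c.quantity) AS sum_quantity FROM orders c JOIN customers p ON c.customer_id = p.id GROUP BY p.id, p.name

Execution result:
name | sum_quantity
Quinn Smith | 1
Kate Johnson | 14
Jack Jones | 5
Sam Miller | 18
Noah Wilson | 1
Quinn Williams | 3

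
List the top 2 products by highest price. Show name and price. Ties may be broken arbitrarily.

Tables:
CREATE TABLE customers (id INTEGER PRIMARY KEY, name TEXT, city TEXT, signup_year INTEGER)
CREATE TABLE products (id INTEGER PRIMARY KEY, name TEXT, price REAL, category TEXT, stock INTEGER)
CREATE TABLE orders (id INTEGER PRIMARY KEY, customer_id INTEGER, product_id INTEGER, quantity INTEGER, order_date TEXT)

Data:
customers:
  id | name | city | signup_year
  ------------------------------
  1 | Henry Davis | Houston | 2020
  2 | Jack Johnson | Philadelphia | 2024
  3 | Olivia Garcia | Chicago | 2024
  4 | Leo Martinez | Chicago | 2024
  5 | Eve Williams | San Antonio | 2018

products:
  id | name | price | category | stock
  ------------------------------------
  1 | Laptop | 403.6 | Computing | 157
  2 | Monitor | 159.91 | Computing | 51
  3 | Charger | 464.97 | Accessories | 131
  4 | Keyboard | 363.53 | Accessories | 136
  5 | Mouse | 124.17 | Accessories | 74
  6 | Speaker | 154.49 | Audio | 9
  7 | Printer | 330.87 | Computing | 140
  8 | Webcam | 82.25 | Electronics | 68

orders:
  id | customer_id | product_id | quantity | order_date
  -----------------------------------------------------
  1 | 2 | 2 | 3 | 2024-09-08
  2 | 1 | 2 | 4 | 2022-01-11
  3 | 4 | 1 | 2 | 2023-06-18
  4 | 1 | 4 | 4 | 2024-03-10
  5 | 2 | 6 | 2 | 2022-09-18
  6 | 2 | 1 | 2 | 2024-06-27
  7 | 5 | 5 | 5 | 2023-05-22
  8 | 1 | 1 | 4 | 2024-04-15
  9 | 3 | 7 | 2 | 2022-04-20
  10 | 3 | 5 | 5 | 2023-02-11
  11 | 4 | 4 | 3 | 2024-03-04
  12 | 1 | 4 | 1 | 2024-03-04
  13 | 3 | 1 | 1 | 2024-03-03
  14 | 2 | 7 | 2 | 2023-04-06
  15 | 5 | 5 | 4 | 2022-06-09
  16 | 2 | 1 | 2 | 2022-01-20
SELECT name, price FROM products ORDER BY price DESC LIMIT 2

Execution result:
name | price
Charger | 464.97
Laptop | 403.60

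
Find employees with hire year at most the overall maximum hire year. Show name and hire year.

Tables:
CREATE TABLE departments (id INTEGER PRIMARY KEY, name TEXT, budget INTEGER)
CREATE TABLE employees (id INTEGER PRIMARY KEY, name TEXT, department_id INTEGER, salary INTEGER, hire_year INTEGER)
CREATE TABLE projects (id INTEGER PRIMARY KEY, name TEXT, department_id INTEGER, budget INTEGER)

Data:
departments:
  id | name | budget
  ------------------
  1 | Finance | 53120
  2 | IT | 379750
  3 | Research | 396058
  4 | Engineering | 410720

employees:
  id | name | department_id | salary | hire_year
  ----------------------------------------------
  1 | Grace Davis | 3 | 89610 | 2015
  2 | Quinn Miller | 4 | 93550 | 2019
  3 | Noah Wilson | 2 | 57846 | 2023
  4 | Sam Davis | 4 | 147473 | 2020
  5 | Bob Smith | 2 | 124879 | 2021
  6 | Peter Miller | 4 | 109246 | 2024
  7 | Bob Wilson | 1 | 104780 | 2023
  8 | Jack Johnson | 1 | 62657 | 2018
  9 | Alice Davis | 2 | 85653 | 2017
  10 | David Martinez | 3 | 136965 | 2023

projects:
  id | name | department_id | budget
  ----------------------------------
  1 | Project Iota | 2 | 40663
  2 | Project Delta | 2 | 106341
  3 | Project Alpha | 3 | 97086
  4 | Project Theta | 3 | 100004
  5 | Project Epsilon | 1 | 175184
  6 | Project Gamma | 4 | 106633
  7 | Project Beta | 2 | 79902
SELECT name, hire_year FROM employees WHERE hire_year <= (SELECT MAX(hire_year) FROM employees)

Execution result:
name | hire_year
Grace Davis | 2015
Quinn Miller | 2019
Noah Wilson | 2023
Sam Davis | 2020
Bob Smith | 2021
Peter Miller | 2024
Bob Wilson | 2023
Jack Johnson | 2018
Alice Davis | 2017
David Martinez | 2023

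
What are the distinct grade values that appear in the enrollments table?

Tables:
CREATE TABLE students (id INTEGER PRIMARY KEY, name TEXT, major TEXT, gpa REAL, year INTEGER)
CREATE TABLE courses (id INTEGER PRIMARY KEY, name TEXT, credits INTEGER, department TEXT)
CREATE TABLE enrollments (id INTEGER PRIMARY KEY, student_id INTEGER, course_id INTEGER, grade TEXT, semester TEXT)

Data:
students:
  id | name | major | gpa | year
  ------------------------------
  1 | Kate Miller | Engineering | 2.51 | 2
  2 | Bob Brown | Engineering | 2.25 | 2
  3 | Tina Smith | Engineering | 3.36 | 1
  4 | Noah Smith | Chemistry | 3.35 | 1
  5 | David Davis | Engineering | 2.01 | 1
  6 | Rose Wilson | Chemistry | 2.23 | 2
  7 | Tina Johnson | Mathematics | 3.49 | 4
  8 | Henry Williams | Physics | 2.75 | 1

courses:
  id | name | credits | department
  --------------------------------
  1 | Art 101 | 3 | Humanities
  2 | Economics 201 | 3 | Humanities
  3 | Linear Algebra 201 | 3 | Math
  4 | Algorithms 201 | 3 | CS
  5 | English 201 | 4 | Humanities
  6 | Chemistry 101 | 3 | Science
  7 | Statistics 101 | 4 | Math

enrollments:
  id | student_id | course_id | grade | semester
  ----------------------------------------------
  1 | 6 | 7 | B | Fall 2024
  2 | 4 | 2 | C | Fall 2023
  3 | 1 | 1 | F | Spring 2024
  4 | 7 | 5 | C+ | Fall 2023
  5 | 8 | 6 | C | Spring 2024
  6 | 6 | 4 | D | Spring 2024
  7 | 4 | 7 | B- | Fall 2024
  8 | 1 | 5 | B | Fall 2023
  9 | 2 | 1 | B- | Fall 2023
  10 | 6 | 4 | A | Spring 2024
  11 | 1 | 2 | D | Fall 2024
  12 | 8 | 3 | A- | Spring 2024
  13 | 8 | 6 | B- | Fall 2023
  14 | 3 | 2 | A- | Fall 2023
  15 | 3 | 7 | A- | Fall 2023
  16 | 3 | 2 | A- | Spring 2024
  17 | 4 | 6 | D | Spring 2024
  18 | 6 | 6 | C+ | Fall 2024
SELECT DISTINCT grade FROM enrollments

Execution result:
grade
B
C
F
C+
D
B-
A
A-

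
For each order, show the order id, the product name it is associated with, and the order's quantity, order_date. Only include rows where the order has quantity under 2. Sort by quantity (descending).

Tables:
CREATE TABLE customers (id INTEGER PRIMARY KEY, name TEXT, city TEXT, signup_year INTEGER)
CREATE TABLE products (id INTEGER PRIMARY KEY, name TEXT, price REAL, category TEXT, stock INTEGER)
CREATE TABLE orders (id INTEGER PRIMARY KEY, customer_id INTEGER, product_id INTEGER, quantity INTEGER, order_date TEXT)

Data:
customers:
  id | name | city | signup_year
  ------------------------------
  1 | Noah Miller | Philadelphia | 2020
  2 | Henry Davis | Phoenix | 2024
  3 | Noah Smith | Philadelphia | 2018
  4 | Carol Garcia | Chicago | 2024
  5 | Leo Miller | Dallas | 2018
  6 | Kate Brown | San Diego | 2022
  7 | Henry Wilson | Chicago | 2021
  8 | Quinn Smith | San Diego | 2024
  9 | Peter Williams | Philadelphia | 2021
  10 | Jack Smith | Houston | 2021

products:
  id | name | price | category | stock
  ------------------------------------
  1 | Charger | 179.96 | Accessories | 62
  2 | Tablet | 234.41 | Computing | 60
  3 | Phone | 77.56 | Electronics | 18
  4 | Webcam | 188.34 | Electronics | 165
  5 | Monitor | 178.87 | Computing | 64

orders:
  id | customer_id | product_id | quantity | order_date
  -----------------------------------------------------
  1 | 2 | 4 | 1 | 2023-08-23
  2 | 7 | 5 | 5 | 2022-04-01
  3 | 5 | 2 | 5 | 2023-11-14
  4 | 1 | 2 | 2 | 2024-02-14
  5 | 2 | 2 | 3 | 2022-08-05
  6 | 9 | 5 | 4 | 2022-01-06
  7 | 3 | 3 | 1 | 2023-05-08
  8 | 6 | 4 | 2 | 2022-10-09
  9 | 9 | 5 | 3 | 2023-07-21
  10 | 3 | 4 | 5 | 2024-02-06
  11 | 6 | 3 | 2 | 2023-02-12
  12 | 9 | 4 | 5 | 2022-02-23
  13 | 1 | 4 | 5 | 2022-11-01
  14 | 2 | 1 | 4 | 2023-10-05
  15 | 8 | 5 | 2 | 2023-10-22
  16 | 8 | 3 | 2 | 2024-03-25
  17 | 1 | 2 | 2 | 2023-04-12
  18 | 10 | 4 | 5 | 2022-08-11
SELECT c.id, p.name AS product, c.quantity, c.order_date FROM orders c JOIN products p ON c.product_id = p.id WHERE c.quantity < 2 ORDER BY c.quantity DESC

Execution result:
id | product | quantity | order_date
1 | Webcam | 1 | 2023-08-23
7 | Phone | 1 | 2023-05-08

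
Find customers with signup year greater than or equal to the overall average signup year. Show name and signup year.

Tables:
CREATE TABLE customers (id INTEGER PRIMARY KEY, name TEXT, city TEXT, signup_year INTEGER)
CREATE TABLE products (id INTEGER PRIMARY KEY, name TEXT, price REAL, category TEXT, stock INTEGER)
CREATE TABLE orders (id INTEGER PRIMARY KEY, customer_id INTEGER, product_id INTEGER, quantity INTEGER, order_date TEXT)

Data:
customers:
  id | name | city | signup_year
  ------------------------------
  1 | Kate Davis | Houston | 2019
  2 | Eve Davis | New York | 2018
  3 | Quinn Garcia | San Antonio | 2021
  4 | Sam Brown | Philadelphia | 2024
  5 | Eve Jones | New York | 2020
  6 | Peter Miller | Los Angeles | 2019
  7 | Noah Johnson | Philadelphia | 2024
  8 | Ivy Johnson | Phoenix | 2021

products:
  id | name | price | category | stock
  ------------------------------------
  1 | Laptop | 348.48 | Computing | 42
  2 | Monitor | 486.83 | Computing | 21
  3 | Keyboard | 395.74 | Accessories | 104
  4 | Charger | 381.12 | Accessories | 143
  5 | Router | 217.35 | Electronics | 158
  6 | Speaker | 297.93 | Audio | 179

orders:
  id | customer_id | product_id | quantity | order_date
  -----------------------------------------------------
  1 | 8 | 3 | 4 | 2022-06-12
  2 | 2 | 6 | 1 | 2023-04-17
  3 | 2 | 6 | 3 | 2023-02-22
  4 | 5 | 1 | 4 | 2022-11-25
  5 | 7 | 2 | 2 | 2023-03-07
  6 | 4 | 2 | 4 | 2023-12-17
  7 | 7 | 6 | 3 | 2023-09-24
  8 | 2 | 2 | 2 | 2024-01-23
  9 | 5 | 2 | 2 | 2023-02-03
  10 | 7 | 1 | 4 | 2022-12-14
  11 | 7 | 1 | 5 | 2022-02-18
SELECT name, signup_year FROM customers WHERE signup_year >= (SELECT AVG(signup_year) FROM customers)

Execution result:
name | signup_year
Quinn Garcia | 2021
Sam Brown | 2024
Noah Johnson | 2024
Ivy Johnson | 2021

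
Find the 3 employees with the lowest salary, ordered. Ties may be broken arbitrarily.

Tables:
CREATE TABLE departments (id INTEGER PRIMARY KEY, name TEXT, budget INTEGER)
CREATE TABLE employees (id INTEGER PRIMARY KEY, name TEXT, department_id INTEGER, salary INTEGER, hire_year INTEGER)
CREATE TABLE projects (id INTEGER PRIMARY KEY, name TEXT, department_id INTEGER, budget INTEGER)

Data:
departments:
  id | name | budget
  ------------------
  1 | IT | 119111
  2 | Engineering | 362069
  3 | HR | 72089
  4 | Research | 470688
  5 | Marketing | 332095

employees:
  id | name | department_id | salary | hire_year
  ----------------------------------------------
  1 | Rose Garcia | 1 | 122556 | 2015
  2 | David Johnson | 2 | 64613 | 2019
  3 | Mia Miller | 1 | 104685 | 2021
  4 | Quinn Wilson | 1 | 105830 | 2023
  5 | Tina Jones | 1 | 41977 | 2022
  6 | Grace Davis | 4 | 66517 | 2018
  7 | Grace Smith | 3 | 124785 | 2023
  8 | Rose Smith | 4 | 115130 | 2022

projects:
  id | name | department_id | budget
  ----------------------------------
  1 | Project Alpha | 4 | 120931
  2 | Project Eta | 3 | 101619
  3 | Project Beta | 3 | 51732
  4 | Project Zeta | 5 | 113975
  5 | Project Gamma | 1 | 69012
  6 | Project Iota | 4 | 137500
SELECT name, salary FROM employees ORDER BY salary ASC LIMIT 3

Execution result:
name | salary
Tina Jones | 41977
David Johnson | 64613
Grace Davis | 66517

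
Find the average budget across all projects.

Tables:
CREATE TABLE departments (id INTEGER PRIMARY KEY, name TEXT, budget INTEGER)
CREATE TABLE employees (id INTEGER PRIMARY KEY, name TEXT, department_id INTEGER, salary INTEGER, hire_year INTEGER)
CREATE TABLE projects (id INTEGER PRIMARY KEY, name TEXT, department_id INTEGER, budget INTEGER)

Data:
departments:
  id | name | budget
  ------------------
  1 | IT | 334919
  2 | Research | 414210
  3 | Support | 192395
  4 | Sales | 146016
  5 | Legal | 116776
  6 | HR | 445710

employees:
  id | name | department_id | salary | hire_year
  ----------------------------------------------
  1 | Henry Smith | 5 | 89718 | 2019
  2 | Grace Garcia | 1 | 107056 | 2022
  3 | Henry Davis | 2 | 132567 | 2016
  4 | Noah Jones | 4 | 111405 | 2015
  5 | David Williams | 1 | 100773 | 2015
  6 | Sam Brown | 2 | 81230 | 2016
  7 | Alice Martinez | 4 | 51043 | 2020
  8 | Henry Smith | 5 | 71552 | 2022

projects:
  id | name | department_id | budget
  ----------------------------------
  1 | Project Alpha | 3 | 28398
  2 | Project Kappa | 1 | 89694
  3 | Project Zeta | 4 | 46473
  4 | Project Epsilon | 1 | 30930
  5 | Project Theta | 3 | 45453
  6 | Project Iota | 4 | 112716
SELECT AVG(budget) FROM projects

Execution result:
58944.00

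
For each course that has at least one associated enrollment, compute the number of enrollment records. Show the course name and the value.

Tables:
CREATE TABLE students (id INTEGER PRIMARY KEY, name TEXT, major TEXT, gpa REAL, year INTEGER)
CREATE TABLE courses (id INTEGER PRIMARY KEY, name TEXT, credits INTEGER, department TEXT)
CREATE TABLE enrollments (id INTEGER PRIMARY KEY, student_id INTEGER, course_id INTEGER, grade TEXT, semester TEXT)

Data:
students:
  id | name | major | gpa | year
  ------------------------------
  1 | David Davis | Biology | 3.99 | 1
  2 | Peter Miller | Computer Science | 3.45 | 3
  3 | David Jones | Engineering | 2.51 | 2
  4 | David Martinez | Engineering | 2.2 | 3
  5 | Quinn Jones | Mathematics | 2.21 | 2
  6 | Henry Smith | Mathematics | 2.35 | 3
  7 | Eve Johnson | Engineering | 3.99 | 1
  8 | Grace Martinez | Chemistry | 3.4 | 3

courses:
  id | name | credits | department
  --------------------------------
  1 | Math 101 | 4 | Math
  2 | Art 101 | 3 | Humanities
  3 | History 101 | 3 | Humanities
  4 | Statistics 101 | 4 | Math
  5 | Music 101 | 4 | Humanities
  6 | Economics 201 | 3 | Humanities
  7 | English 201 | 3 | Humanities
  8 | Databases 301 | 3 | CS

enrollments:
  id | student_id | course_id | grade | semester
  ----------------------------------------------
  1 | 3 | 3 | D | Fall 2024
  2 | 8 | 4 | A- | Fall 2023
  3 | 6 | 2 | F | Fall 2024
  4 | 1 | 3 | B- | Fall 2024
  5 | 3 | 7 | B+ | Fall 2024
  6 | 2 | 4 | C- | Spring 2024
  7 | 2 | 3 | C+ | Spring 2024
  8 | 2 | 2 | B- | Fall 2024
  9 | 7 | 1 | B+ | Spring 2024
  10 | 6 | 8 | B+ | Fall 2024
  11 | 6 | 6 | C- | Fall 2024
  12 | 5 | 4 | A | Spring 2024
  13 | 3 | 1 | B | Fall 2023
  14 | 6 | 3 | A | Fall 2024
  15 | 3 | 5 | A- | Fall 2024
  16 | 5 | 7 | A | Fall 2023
SELECT p.name, COUNT(*) AS n FROM enrollments c JOIN courses p ON c.course_id = p.id GROUP BY p.id, p.name

Execution result:
name | n
Math 101 | 2
Art 101 | 2
History 101 | 4
Statistics 101 | 3
Music 101 | 1
Economics 201 | 1
English 201 | 2
Databases 301 | 1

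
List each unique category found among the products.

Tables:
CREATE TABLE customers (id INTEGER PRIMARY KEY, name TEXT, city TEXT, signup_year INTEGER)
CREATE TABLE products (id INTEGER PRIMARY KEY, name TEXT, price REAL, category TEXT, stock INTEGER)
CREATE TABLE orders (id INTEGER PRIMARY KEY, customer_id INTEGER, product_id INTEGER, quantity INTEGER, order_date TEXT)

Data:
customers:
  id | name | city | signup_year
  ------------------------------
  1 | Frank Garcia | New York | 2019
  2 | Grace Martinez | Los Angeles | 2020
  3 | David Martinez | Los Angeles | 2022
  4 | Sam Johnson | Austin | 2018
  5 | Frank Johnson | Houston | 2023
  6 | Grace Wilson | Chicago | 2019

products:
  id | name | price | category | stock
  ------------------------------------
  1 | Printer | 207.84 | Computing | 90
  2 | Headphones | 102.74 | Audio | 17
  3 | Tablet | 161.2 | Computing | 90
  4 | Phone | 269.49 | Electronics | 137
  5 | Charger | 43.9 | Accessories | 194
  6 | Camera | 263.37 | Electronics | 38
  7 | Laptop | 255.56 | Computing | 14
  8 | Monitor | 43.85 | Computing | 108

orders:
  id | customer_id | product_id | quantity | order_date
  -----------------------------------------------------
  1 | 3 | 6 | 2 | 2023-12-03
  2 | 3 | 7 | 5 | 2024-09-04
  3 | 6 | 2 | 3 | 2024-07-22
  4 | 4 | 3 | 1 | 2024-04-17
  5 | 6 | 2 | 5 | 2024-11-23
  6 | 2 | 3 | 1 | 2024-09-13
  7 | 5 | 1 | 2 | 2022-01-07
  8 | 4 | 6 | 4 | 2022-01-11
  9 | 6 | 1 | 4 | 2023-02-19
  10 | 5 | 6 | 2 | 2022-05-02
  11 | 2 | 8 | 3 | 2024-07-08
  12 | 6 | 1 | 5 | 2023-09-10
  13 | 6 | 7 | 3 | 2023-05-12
SELECT DISTINCT category FROM products

Execution result:
category
Computing
Audio
Electronics
Accessories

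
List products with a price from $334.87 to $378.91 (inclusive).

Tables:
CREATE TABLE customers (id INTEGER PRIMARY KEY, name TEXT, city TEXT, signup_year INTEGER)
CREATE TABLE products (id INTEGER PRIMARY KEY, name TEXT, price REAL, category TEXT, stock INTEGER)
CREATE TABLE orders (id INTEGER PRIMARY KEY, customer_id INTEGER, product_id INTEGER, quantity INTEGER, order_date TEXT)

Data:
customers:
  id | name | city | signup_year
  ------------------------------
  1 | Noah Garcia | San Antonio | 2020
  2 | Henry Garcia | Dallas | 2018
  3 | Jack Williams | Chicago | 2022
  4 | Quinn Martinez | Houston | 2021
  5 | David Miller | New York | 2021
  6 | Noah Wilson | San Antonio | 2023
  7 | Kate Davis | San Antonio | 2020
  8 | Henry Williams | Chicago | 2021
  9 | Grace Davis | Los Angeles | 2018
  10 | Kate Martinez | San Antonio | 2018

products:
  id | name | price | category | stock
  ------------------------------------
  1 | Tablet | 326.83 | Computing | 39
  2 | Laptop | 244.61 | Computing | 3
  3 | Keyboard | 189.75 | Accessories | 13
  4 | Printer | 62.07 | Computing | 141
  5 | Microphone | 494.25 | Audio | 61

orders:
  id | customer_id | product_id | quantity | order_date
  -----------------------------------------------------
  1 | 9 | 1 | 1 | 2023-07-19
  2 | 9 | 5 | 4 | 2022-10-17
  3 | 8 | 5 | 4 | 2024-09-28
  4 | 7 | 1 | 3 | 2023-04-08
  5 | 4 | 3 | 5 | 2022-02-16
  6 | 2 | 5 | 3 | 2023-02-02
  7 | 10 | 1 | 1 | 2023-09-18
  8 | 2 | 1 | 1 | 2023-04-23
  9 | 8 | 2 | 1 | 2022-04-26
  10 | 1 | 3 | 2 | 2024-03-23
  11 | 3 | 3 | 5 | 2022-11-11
SELECT name, price FROM products WHERE price BETWEEN 334.87 AND 378.91

Execution result:
(no rows)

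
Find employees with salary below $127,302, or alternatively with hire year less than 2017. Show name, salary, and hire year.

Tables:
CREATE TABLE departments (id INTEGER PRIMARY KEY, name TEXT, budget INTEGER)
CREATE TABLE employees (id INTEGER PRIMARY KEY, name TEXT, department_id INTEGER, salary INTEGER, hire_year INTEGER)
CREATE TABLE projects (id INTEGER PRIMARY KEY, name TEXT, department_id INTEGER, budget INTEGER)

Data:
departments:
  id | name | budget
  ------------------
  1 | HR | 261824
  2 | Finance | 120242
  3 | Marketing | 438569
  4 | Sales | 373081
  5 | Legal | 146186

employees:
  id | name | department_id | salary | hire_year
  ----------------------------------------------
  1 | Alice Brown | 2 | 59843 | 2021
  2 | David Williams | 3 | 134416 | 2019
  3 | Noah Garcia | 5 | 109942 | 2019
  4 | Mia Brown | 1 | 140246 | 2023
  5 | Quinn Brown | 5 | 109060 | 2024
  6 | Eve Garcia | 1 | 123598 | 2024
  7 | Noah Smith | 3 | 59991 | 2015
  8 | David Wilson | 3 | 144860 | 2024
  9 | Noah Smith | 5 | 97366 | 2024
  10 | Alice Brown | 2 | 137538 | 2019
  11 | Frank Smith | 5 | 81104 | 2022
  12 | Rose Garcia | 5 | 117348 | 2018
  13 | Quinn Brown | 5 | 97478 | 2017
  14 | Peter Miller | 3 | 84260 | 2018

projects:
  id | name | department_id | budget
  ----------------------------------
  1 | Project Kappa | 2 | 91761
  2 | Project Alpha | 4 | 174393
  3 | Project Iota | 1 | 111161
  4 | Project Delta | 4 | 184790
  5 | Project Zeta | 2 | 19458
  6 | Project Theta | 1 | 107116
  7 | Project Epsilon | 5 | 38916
SELECT name, salary, hire_year FROM employees WHERE salary < 127302 OR hire_year < 2017

Execution result:
name | salary | hire_year
Alice Brown | 59843 | 2021
Noah Garcia | 109942 | 2019
Quinn Brown | 109060 | 2024
Eve Garcia | 123598 | 2024
Noah Smith | 59991 | 2015
Noah Smith | 97366 | 2024
Frank Smith | 81104 | 2022
Rose Garcia | 117348 | 2018
Quinn Brown | 97478 | 2017
Peter Miller | 84260 | 2018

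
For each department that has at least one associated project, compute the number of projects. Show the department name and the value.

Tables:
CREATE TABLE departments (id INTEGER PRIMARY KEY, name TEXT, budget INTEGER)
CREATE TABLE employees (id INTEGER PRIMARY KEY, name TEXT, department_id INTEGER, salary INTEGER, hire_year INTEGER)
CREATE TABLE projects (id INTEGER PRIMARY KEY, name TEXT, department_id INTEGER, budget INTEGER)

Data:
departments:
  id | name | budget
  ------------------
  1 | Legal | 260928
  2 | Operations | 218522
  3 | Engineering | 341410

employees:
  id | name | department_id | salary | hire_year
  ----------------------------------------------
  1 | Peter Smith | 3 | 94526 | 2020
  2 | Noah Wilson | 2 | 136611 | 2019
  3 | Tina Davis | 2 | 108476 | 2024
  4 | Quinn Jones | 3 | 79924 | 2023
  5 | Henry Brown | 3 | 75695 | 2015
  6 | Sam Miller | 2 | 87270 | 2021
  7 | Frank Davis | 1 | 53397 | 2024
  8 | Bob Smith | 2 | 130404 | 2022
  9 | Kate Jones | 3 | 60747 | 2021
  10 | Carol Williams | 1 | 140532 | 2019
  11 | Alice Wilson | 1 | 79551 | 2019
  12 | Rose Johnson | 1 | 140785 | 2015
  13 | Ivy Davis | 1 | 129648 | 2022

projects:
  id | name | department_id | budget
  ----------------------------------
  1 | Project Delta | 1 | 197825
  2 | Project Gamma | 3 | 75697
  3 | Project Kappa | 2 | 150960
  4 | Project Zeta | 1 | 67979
SELECT p.name, COUNT(*) AS n FROM projects c JOIN departments p ON c.department_id = p.id GROUP BY p.id, p.name

Execution result:
name | n
Legal | 2
Operations | 1
Engineering | 1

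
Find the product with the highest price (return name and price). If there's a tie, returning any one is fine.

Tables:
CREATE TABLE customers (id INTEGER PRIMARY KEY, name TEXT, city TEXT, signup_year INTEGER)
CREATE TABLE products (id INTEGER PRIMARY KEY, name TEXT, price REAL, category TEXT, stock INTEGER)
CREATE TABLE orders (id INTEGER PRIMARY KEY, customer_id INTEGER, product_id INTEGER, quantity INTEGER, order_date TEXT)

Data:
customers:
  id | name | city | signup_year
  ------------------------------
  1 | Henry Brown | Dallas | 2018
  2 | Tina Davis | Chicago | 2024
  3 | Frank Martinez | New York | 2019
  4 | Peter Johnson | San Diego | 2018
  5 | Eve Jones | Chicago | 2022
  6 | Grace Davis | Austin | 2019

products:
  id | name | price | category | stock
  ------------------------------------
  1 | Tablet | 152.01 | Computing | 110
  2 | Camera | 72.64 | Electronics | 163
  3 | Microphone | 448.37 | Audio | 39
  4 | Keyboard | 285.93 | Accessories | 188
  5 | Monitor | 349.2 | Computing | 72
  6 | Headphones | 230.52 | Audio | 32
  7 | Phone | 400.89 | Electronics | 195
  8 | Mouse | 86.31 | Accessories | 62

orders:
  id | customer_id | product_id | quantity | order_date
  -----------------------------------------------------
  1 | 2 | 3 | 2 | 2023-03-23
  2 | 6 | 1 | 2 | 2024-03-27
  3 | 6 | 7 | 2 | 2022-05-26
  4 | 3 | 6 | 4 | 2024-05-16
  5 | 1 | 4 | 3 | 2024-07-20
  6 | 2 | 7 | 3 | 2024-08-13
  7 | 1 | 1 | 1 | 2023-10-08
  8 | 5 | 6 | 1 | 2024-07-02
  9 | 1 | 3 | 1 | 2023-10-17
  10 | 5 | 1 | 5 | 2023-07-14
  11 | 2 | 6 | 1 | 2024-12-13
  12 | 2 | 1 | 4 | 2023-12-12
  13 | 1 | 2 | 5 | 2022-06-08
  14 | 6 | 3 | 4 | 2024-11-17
SELECT name, price FROM products ORDER BY price DESC LIMIT 1

Execution result:
name | price
Microphone | 448.37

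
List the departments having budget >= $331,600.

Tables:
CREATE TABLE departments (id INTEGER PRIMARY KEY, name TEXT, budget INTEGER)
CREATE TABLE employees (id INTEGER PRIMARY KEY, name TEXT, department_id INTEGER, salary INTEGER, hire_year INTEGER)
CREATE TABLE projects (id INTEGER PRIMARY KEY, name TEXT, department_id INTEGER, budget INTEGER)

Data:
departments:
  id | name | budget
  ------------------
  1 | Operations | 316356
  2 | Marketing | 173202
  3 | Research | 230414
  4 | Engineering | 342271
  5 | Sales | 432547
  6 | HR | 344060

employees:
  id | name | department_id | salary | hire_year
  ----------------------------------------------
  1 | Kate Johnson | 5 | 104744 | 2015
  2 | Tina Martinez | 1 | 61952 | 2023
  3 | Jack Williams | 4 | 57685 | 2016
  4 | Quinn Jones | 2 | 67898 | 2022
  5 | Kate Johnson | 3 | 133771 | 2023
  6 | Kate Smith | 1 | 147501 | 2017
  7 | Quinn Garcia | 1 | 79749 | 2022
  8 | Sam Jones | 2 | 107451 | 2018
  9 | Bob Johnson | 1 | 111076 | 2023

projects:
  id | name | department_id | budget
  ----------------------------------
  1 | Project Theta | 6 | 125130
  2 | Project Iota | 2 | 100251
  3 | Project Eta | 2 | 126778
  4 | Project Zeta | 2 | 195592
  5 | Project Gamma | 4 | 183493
SELECT name, budget FROM departments WHERE budget >= 331600

Execution result:
name | budget
Engineering | 342271
Sales | 432547
HR | 344060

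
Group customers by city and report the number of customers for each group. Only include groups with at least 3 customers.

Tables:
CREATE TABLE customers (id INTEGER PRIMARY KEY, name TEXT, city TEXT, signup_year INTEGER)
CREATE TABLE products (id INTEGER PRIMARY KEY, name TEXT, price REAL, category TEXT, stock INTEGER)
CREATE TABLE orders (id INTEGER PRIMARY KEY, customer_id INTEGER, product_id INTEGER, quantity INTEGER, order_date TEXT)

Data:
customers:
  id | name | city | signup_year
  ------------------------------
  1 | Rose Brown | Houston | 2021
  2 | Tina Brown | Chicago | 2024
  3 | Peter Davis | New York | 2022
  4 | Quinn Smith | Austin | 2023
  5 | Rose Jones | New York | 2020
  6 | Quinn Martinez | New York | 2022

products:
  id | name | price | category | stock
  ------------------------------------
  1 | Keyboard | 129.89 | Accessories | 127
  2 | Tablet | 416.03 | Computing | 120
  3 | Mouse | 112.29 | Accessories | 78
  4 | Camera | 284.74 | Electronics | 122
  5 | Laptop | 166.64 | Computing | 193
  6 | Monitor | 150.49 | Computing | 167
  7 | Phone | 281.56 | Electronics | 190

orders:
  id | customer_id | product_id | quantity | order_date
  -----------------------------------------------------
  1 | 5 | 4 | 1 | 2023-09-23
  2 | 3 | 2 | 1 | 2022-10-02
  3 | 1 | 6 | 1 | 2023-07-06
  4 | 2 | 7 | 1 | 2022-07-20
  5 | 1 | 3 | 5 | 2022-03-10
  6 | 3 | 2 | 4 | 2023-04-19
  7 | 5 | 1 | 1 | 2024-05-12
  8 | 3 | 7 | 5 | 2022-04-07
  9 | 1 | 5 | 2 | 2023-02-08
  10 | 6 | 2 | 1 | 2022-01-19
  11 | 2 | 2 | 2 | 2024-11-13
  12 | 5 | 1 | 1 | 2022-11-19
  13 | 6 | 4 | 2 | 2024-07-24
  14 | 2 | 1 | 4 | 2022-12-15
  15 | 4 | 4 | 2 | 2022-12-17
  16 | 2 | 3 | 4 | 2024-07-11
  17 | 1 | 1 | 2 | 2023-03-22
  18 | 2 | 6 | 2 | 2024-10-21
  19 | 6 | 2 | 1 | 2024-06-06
SELECT city, COUNT(*) AS n FROM customers GROUP BY city HAVING COUNT(*) >= 3

Execution result:
city | n
New York | 3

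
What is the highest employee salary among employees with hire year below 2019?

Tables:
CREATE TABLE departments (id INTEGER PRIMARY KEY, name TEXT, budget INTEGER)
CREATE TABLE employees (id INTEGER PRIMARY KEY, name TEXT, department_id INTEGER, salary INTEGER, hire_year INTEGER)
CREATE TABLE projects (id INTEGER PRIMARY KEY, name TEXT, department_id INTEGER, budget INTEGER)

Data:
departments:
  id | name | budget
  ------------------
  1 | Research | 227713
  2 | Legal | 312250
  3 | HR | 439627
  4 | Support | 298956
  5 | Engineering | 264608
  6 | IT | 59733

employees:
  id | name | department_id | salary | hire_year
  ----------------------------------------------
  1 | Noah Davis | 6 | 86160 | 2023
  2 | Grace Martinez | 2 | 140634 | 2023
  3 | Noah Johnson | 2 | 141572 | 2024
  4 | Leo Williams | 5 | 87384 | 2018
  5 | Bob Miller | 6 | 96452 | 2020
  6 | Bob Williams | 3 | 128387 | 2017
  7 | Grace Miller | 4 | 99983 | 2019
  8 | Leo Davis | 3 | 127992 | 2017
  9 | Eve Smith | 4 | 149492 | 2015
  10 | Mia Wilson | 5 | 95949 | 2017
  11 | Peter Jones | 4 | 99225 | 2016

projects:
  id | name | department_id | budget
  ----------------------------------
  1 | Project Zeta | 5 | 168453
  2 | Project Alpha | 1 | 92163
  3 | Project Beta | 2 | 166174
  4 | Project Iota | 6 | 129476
SELECT MAX(salary) FROM employees WHERE hire_year < 2019

Execution result:
149492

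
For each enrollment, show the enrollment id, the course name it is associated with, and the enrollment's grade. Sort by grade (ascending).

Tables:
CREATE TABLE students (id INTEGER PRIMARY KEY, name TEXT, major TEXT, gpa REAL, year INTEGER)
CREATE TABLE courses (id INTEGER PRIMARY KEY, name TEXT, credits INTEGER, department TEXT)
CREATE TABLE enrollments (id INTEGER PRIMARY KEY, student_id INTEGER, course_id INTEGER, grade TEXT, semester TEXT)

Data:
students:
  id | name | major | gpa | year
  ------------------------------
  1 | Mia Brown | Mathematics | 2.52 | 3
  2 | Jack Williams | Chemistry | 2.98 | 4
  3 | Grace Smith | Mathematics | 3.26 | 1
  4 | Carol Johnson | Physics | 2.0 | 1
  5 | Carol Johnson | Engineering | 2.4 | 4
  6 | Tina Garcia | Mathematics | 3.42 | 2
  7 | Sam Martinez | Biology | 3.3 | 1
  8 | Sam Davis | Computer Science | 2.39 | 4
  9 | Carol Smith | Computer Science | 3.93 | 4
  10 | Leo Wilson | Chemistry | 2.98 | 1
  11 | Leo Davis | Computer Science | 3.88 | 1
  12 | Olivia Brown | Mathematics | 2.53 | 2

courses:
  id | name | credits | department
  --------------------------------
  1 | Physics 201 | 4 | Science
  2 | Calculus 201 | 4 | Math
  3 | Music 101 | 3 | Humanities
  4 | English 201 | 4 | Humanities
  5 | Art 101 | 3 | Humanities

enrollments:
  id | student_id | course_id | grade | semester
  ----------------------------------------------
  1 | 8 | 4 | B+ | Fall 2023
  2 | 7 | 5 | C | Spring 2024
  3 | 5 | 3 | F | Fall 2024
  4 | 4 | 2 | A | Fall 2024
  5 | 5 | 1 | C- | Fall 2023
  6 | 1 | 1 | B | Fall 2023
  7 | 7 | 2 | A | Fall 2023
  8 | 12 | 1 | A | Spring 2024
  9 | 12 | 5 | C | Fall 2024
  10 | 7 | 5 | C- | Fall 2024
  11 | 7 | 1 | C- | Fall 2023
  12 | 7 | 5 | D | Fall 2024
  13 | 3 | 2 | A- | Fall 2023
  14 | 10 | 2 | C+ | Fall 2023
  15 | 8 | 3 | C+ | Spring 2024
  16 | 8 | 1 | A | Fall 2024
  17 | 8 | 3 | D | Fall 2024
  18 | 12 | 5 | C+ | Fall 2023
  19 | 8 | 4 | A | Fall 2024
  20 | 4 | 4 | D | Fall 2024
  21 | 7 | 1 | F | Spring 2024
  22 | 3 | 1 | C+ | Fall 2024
SELECT c.id, p.name AS course, c.grade FROM enrollments c JOIN courses p ON c.course_id = p.id ORDER BY c.grade ASC

Execution result:
id | course | grade
4 | Calculus 201 | A
7 | Calculus 201 | A
8 | Physics 201 | A
16 | Physics 201 | A
19 | English 201 | A
13 | Calculus 201 | A-
6 | Physics 201 | B
1 | English 201 | B+
2 | Art 101 | C
9 | Art 101 | C
14 | Calculus 201 | C+
15 | Music 101 | C+
18 | Art 101 | C+
22 | Physics 201 | C+
5 | Physics 201 | C-
10 | Art 101 | C-
11 | Physics 201 | C-
12 | Art 101 | D
17 | Music 101 | D
20 | English 201 | D
3 | Music 101 | F
21 | Physics 201 | F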